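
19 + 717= 736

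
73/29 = 2+15/29 = 2.52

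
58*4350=252300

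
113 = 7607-7494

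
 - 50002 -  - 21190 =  - 28812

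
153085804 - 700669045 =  - 547583241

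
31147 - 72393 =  - 41246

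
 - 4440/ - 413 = 4440/413=10.75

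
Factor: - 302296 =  - 2^3 * 29^1 * 1303^1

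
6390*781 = 4990590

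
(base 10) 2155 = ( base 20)57F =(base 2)100001101011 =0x86b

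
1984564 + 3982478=5967042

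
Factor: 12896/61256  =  2^2*19^( - 1 )=4/19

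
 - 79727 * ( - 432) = 34442064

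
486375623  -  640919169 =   -  154543546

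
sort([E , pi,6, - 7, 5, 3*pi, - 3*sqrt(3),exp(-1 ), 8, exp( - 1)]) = [ -7, - 3*sqrt (3),  exp( - 1),exp( - 1 ), E, pi,5, 6, 8 , 3* pi] 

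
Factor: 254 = 2^1*127^1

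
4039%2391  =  1648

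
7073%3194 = 685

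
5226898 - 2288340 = 2938558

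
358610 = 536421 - 177811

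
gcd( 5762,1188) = 2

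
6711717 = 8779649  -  2067932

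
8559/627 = 2853/209 = 13.65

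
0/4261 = 0 = 0.00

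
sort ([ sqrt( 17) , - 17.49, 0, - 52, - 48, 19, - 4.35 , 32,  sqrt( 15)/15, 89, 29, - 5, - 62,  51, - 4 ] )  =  [  -  62, - 52, - 48, - 17.49, - 5, - 4.35 ,  -  4,0, sqrt ( 15 ) /15,sqrt (17),19,29, 32,  51, 89 ] 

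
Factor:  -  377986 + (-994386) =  - 2^2 * 103^1*3331^1 = -1372372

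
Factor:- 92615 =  - 5^1*18523^1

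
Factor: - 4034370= - 2^1 * 3^1*5^1* 89^1 * 1511^1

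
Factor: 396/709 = 2^2*3^2*11^1*709^ (-1 ) 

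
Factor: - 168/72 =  - 3^(  -  1)*7^1 = -7/3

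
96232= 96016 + 216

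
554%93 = 89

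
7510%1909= 1783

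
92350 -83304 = 9046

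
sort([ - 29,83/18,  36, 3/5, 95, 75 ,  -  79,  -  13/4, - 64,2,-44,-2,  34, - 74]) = [ - 79, - 74, - 64, -44,-29, - 13/4, - 2 , 3/5,2,83/18, 34,36,75,95]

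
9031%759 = 682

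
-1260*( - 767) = 966420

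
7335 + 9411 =16746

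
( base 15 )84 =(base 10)124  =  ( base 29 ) 48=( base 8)174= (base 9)147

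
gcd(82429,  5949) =1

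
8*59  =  472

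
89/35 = 2  +  19/35  =  2.54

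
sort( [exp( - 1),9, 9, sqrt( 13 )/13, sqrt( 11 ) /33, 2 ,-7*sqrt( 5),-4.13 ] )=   [ - 7*sqrt( 5), - 4.13, sqrt( 11)/33, sqrt (13 )/13,exp( - 1), 2, 9, 9 ]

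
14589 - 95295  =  -80706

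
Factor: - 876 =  - 2^2*3^1 * 73^1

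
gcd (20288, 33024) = 64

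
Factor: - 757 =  - 757^1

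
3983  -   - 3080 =7063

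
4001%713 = 436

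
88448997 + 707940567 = 796389564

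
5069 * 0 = 0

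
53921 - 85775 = -31854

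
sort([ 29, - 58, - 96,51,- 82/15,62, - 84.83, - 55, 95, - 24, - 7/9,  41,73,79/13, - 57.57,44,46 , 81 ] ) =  [ - 96, - 84.83, - 58, - 57.57, - 55 ,-24, - 82/15,-7/9, 79/13,29,41,44, 46, 51,62,73, 81,95 ] 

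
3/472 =3/472 = 0.01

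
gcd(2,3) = 1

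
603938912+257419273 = 861358185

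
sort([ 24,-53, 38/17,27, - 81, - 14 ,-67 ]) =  [ - 81 , - 67, - 53,  -  14, 38/17, 24  ,  27]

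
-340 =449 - 789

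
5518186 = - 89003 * ( - 62)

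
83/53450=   83/53450= 0.00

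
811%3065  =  811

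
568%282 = 4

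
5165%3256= 1909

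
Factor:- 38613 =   -  3^1*61^1*211^1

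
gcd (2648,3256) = 8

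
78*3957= 308646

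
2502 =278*9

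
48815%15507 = 2294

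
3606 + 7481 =11087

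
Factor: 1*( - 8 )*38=-304 = - 2^4*19^1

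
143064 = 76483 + 66581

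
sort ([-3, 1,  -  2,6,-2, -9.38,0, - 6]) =[ - 9.38,  -  6, - 3,-2,-2, 0, 1,  6]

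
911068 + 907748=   1818816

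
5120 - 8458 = -3338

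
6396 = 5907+489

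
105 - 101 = 4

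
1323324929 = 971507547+351817382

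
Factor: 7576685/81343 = 5^1 * 29^1 * 52253^1*81343^( - 1)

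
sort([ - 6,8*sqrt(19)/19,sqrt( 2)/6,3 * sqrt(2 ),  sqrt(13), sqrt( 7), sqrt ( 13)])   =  [ - 6, sqrt( 2) /6 , 8*sqrt(19 ) /19, sqrt( 7),sqrt(13), sqrt(13 ), 3*sqrt( 2 )]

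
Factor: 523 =523^1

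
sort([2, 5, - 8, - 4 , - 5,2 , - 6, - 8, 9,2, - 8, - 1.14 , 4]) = [ - 8, - 8, - 8, - 6 ,-5, - 4 , - 1.14, 2,2,2, 4,  5 , 9 ]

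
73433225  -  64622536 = 8810689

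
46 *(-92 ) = - 4232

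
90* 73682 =6631380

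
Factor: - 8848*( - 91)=805168  =  2^4*7^2 * 13^1 * 79^1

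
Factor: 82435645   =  5^1*16487129^1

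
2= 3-1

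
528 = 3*176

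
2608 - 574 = 2034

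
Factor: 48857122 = 2^1*433^1*56417^1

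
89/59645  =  89/59645=0.00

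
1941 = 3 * 647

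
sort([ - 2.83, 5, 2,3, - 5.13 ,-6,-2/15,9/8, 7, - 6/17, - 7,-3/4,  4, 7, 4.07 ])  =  [-7, - 6,  -  5.13, - 2.83, - 3/4, -6/17, - 2/15, 9/8, 2, 3, 4, 4.07, 5,7 , 7] 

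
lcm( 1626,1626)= 1626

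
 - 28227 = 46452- 74679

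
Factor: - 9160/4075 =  - 2^3*5^( - 1 )*163^( - 1 )*229^1 = - 1832/815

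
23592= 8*2949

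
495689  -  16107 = 479582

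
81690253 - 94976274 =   -  13286021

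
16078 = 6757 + 9321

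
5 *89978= 449890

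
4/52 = 1/13 = 0.08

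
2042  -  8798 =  - 6756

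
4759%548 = 375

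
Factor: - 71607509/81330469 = - 11^( - 1)*19^(  -  1)*389^1 * 184081^1*389141^ ( - 1)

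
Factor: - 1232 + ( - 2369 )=-3601= - 13^1*277^1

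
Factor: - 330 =- 2^1*3^1*5^1*11^1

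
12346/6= 2057+2/3= 2057.67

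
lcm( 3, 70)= 210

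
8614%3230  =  2154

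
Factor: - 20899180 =-2^2*5^1*23^1*45433^1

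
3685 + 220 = 3905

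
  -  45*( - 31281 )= 1407645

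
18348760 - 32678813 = - 14330053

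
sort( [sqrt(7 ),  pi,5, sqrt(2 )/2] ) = [ sqrt(2)/2,sqrt(7 ),pi,5 ] 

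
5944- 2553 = 3391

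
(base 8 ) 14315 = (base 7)24340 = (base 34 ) 5gp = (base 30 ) 71J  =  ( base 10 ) 6349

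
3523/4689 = 3523/4689=0.75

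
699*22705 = 15870795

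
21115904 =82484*256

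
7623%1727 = 715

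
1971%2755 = 1971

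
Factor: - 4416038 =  - 2^1*11^1*181^1*1109^1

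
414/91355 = 414/91355 = 0.00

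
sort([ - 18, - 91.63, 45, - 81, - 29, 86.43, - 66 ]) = [ - 91.63, - 81, - 66, - 29,  -  18,45,86.43]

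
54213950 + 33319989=87533939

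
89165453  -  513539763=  - 424374310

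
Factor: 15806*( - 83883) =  - 2^1* 3^1*7^1*1129^1*27961^1 = - 1325854698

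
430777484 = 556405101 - 125627617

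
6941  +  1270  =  8211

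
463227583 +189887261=653114844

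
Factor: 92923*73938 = 6870540774  =  2^1*3^1*43^1*2161^1*12323^1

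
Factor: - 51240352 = - 2^5*1601261^1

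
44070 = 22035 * 2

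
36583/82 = 446  +  11/82 =446.13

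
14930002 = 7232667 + 7697335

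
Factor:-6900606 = - 2^1*3^3*17^1 * 7517^1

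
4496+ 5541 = 10037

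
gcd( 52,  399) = 1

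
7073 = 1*7073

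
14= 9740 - 9726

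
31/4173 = 31/4173 = 0.01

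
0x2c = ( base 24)1k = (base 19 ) 26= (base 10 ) 44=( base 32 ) 1c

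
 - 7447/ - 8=930 + 7/8 =930.88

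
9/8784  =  1/976  =  0.00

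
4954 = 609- - 4345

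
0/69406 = 0 = 0.00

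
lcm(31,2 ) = 62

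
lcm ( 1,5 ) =5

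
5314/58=2657/29 = 91.62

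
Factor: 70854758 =2^1*13^1*107^1*25469^1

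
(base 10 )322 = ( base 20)G2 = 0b101000010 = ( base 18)HG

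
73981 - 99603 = -25622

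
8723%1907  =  1095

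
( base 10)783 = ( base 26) 143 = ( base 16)30F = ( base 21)1G6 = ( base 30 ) Q3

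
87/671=87/671 = 0.13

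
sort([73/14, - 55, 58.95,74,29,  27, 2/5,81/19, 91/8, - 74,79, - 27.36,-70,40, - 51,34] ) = [ - 74, - 70,- 55, - 51,-27.36, 2/5, 81/19,73/14, 91/8,  27,29,34,40, 58.95 , 74,79] 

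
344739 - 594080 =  - 249341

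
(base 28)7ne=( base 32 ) 602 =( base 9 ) 8378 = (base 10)6146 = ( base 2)1100000000010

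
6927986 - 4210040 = 2717946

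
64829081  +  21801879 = 86630960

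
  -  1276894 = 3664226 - 4941120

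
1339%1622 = 1339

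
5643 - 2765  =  2878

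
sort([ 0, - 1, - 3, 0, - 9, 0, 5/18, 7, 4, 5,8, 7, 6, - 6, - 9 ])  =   [ - 9, - 9, - 6, - 3, - 1,0,0,  0, 5/18, 4, 5, 6, 7, 7, 8]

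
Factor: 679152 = 2^4 * 3^1*14149^1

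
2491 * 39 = 97149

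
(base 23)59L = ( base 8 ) 5471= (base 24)4NH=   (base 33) 2l2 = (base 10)2873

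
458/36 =229/18 =12.72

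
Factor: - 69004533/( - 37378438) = 2^( - 1)*  3^1* 13^1*43^( - 1)*149^(-1 )*977^1*1811^1*2917^( - 1 ) 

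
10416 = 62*168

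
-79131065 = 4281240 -83412305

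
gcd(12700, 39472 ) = 4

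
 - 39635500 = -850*46630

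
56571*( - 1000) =-56571000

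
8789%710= 269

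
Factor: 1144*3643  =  2^3 * 11^1*13^1*3643^1=   4167592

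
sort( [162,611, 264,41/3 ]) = [ 41/3,162,264, 611 ]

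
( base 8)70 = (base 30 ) 1Q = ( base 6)132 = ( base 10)56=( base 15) 3B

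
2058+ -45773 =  - 43715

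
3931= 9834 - 5903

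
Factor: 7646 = 2^1*3823^1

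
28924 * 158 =4569992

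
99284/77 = 99284/77= 1289.40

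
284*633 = 179772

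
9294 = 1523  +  7771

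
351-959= -608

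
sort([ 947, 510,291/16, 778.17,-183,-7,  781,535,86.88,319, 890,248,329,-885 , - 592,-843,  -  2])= [ - 885, - 843,-592, - 183,- 7,-2,291/16,  86.88,248,319 , 329, 510, 535,778.17, 781,890,947]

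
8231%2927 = 2377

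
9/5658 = 3/1886 = 0.00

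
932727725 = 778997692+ 153730033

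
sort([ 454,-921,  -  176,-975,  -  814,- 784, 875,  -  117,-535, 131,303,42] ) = [-975 , - 921,-814, - 784,-535,  -  176,-117, 42,  131,303,454,875 ]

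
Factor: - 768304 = -2^4 * 31^1*1549^1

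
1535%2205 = 1535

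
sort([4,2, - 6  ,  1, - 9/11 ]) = [- 6, - 9/11, 1,2,  4]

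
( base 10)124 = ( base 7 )235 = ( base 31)40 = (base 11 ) 103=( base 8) 174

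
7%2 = 1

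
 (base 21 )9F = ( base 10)204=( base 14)108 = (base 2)11001100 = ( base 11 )176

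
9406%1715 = 831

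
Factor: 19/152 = 2^( - 3) = 1/8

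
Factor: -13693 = -13693^1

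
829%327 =175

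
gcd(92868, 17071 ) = 1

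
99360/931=99360/931 = 106.72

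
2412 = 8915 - 6503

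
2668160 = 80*33352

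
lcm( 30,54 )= 270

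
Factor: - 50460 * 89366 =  - 2^3 *3^1 * 5^1*29^2*44683^1=- 4509408360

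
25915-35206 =- 9291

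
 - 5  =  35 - 40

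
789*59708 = 47109612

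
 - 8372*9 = -75348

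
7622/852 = 8 + 403/426 = 8.95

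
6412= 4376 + 2036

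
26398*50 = 1319900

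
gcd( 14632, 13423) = 31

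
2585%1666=919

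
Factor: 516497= 397^1*1301^1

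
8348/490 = 17 + 9/245 = 17.04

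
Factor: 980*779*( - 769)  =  -2^2*5^1*7^2*19^1*41^1 * 769^1 = - 587069980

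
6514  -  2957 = 3557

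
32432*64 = 2075648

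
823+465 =1288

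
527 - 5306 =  - 4779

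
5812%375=187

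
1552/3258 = 776/1629  =  0.48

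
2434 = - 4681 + 7115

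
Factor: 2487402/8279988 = 2^( - 1)*3^2*73^1* 251^( - 1 ) * 631^1*2749^ ( - 1) = 414567/1379998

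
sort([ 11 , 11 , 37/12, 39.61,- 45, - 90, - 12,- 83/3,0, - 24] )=[ - 90,  -  45,-83/3, - 24, - 12,0,37/12,  11, 11,  39.61] 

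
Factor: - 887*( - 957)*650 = 551758350 = 2^1*3^1*5^2*11^1*13^1*29^1*887^1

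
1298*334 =433532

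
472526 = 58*8147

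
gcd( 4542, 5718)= 6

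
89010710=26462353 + 62548357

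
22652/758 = 29 + 335/379 = 29.88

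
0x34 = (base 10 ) 52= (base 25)22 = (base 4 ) 310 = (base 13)40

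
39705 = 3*13235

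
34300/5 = 6860 = 6860.00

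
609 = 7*87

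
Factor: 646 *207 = 2^1*3^2*17^1*19^1*23^1 =133722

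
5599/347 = 16 + 47/347=16.14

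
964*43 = 41452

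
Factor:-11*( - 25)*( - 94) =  - 2^1*5^2 * 11^1*47^1 = - 25850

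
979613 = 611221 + 368392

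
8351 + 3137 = 11488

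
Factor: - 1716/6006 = - 2^1*7^( - 1)  =  -  2/7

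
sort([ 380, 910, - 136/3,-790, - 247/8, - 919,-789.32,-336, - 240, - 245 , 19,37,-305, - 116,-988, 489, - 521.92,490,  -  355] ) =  [ - 988,  -  919, - 790, - 789.32, - 521.92,  -  355, -336,-305, - 245 ,- 240 ,-116, - 136/3, - 247/8, 19, 37,380, 489,490, 910 ] 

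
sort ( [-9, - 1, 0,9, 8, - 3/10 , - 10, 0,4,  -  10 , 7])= [ - 10, - 10,- 9, - 1,- 3/10,0,0,4, 7 , 8,9 ]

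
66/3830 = 33/1915 =0.02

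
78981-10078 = 68903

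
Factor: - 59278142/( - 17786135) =2^1*5^( - 1)*7^2*11^2*29^( - 1 )*4999^1*122663^( - 1)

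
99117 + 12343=111460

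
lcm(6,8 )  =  24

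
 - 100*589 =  - 58900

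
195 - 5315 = -5120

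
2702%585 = 362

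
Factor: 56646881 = 56646881^1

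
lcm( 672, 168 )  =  672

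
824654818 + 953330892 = 1777985710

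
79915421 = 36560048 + 43355373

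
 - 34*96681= -3287154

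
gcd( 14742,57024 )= 162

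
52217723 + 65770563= 117988286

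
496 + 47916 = 48412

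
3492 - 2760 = 732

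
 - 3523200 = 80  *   ( - 44040)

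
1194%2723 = 1194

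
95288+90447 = 185735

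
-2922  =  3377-6299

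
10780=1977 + 8803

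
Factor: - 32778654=- 2^1*3^1 * 1013^1*5393^1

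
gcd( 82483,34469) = 1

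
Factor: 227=227^1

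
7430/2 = 3715 = 3715.00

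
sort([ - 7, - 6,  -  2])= [ - 7, - 6, - 2]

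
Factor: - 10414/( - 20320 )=41/80 =2^( - 4) *5^( - 1)*41^1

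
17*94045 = 1598765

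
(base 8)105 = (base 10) 69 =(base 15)49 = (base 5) 234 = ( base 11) 63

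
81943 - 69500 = 12443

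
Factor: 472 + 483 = 5^1*191^1 = 955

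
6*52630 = 315780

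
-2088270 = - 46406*45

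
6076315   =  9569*635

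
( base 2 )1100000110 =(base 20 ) 1ie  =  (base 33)NF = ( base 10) 774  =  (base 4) 30012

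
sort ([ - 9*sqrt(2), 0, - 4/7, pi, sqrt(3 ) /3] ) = [ - 9*sqrt( 2 ), - 4/7,0, sqrt( 3 ) /3,pi ] 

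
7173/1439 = 7173/1439 = 4.98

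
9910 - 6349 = 3561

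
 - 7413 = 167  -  7580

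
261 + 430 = 691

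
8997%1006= 949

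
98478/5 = 19695 + 3/5=19695.60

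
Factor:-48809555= -5^1*53^1*184187^1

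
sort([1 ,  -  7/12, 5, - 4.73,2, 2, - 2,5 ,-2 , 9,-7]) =[ - 7,-4.73,-2, - 2, - 7/12,  1, 2,2,5,  5  ,  9]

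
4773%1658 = 1457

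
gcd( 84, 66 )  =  6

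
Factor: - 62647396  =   - 2^2*7^1*157^1 * 14251^1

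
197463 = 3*65821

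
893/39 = 893/39 = 22.90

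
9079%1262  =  245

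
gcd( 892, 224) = 4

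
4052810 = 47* 86230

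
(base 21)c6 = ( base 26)9O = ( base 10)258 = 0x102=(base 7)516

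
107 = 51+56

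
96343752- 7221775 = 89121977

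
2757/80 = 2757/80 =34.46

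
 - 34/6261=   -34/6261 = -0.01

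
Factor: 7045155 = 3^2* 5^1*13^1*12043^1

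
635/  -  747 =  - 1+112/747 = - 0.85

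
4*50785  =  203140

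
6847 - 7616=  -  769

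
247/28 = 247/28 = 8.82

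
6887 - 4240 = 2647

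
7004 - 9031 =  - 2027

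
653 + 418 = 1071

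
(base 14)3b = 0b110101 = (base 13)41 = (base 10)53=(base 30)1N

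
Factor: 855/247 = 45/13 = 3^2*5^1*13^( - 1)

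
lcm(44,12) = 132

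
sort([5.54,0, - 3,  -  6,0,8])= [ - 6, - 3,0,0, 5.54,  8 ]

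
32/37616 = 2/2351 = 0.00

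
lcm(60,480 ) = 480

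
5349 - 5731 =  - 382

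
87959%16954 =3189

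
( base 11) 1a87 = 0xA4C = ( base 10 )2636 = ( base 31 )2N1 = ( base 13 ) 127A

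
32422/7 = 32422/7 = 4631.71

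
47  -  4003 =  - 3956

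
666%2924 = 666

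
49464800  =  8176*6050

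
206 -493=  - 287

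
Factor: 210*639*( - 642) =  - 2^2*3^4*5^1*7^1*71^1*107^1 = - 86149980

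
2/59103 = 2/59103 = 0.00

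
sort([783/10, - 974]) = [ - 974, 783/10]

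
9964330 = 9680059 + 284271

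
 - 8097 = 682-8779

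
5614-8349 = -2735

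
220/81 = 2 + 58/81 =2.72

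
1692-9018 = -7326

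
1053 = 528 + 525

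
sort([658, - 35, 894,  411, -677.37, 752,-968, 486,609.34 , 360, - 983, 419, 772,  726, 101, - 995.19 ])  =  [ -995.19, - 983, - 968, - 677.37, - 35,  101, 360 , 411,419,486, 609.34,658, 726, 752,772, 894 ]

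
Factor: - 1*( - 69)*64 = 4416 = 2^6 * 3^1*23^1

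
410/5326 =205/2663= 0.08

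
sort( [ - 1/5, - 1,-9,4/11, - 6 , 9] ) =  [ -9 , - 6, - 1, - 1/5,4/11,  9]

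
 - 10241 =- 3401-6840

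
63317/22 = 2878 + 1/22 = 2878.05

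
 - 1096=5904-7000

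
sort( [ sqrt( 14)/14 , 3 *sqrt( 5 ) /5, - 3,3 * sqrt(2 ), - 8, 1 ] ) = [ - 8, - 3 , sqrt(14) /14,1,3 * sqrt(5 ) /5,3*sqrt(2) ] 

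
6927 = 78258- 71331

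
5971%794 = 413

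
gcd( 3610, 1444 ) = 722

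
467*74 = 34558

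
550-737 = -187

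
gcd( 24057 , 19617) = 3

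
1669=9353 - 7684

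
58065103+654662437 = 712727540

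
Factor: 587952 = 2^4*3^3* 1361^1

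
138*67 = 9246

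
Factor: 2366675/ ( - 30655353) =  - 3^( - 1 ) * 5^2*137^1*199^( - 1)*691^1*51349^(-1)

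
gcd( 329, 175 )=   7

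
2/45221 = 2/45221 = 0.00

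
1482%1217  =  265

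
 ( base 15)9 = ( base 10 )9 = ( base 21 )9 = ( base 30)9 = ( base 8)11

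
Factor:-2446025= - 5^2*97841^1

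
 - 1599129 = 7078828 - 8677957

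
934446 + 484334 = 1418780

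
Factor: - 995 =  - 5^1*199^1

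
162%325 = 162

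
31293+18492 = 49785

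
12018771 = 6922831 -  - 5095940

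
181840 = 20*9092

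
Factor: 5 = 5^1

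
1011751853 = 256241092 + 755510761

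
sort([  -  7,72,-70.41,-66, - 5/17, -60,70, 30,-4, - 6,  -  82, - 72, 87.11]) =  [ - 82, - 72,  -  70.41, - 66, - 60, - 7  ,- 6, - 4, - 5/17,30 , 70,72, 87.11 ] 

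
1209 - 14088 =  - 12879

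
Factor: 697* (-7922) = - 2^1*17^2*41^1*233^1=- 5521634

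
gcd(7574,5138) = 14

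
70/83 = 70/83 = 0.84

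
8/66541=8/66541 = 0.00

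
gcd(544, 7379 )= 1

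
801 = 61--740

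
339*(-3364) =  - 1140396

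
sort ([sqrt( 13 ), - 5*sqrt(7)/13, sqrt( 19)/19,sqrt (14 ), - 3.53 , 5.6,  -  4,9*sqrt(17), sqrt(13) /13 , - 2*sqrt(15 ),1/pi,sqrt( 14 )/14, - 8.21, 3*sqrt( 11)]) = [  -  8.21, - 2*sqrt(15 ), -4, - 3.53, - 5 *sqrt( 7 )/13,sqrt(19)/19,sqrt( 14 )/14,sqrt( 13 ) /13 , 1/pi,sqrt(13 ), sqrt(14 ),5.6, 3*sqrt( 11 ), 9*sqrt(17)]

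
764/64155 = 764/64155=   0.01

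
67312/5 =13462 + 2/5 = 13462.40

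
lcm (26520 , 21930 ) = 1140360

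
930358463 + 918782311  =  1849140774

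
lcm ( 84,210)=420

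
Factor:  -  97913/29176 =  - 2^( - 3)*7^( - 1)* 179^1 * 521^( -1 )  *  547^1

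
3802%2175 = 1627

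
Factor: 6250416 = 2^4*3^1* 197^1 * 661^1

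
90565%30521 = 29523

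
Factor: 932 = 2^2*233^1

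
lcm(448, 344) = 19264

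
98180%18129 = 7535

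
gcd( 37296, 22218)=42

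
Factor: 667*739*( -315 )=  - 155267595 = - 3^2*5^1* 7^1*23^1*29^1*739^1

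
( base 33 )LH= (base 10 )710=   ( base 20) 1fa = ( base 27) q8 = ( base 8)1306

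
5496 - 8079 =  - 2583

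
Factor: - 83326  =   - 2^1*61^1* 683^1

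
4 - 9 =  - 5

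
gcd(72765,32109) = 231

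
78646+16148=94794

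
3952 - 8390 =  - 4438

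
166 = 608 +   -  442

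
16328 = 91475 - 75147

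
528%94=58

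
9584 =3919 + 5665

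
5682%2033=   1616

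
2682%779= 345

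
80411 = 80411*1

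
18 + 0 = 18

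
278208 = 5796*48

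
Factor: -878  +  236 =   -  642= - 2^1 * 3^1*107^1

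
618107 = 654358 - 36251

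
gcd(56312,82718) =2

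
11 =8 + 3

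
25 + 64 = 89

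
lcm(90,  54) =270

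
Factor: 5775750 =2^1*3^2*  5^3*17^1*151^1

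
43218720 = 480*90039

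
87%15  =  12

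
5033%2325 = 383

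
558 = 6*93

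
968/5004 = 242/1251=0.19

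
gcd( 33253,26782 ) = 1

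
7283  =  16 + 7267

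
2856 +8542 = 11398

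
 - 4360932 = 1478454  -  5839386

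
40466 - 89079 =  - 48613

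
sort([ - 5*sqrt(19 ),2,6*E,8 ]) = [ - 5*sqrt(19),  2, 8, 6*E ]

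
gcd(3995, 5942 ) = 1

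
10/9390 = 1/939= 0.00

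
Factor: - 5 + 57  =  52 = 2^2*13^1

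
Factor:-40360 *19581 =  - 2^3 * 3^1 * 5^1*61^1*107^1 * 1009^1 = -790289160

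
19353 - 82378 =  - 63025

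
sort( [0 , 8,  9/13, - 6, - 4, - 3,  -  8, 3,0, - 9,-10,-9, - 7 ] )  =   [ - 10,-9, -9, - 8,-7, - 6,-4, - 3 , 0, 0,9/13, 3, 8]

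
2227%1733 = 494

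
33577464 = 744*45131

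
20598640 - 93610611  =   - 73011971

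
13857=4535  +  9322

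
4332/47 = 92 + 8/47 = 92.17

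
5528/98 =2764/49 = 56.41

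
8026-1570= 6456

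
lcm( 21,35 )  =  105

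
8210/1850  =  4 + 81/185  =  4.44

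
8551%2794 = 169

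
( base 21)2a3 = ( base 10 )1095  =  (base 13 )663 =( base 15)4D0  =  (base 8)2107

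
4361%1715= 931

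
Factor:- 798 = - 2^1 * 3^1 * 7^1*19^1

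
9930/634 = 15 + 210/317 = 15.66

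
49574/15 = 49574/15 = 3304.93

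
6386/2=3193 = 3193.00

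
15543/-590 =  - 27 + 387/590 = - 26.34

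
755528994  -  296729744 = 458799250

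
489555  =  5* 97911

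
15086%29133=15086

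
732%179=16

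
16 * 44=704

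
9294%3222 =2850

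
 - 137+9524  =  9387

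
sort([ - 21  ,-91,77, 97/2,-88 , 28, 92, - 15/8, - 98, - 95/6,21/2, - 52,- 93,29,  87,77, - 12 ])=[ - 98,- 93, - 91, - 88, - 52,-21,-95/6,-12,- 15/8,21/2,28,29,97/2,77,77,  87,92]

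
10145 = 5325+4820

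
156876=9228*17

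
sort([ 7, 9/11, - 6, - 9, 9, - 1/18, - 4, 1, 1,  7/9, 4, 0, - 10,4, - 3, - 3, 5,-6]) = [ - 10, - 9, - 6, - 6, - 4, - 3, - 3, - 1/18,0, 7/9, 9/11,1 , 1,4,4,5, 7,9]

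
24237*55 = 1333035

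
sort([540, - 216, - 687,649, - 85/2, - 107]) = [- 687,-216 ,- 107,  -  85/2,540 , 649] 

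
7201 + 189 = 7390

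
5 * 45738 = 228690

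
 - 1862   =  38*( - 49 ) 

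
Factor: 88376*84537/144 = 103764471/2 = 2^( - 1)*3^1*31^1*101^1*11047^1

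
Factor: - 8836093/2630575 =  - 5^( - 2) * 7^1*139^ ( -1)*757^( - 1)*1262299^1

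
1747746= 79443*22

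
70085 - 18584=51501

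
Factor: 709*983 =696947= 709^1*983^1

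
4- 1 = 3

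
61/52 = 61/52 = 1.17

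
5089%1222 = 201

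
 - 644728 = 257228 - 901956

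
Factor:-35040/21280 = -3^1 * 7^ ( - 1 )*19^(-1 )*73^1 = - 219/133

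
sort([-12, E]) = [ - 12,E ]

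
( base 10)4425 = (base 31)4IN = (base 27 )61o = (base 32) 4a9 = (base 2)1000101001001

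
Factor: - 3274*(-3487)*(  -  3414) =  - 2^2* 3^1 * 11^1*317^1*569^1*1637^1 = - 38975719332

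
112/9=112/9 = 12.44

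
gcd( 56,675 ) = 1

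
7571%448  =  403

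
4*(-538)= - 2152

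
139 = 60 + 79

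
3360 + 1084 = 4444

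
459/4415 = 459/4415 = 0.10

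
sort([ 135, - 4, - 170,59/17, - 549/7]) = [-170,-549/7,- 4, 59/17,135]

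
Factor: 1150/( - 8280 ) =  - 2^( - 2 ) * 3^( - 2 )*5^1 = - 5/36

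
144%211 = 144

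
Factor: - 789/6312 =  - 1/8 = -2^( - 3)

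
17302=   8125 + 9177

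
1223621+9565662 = 10789283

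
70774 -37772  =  33002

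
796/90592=199/22648 = 0.01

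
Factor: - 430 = - 2^1*5^1*43^1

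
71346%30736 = 9874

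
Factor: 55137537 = 3^3 * 7^1*13^1 *22441^1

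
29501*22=649022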